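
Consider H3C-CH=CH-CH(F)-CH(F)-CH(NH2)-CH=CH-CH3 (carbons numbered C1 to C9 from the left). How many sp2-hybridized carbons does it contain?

4

C1: sp3
C2: sp2 ✓
C3: sp2 ✓
C4: sp3
C5: sp3
C6: sp3
C7: sp2 ✓
C8: sp2 ✓
C9: sp3
C2, C3, C7, C8 → 4 sp2 carbons.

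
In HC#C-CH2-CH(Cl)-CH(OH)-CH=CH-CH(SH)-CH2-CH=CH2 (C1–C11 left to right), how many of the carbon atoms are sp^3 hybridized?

C1: sp
C2: sp
C3: sp3 ✓
C4: sp3 ✓
C5: sp3 ✓
C6: sp2
C7: sp2
C8: sp3 ✓
C9: sp3 ✓
C10: sp2
C11: sp2
C3, C4, C5, C8, C9 → 5 sp3 carbons.

5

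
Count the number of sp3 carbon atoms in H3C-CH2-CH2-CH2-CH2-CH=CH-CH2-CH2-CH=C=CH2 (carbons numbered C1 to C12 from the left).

C1: sp3 ✓
C2: sp3 ✓
C3: sp3 ✓
C4: sp3 ✓
C5: sp3 ✓
C6: sp2
C7: sp2
C8: sp3 ✓
C9: sp3 ✓
C10: sp2
C11: sp
C12: sp2
C1, C2, C3, C4, C5, C8, C9 → 7 sp3 carbons.

7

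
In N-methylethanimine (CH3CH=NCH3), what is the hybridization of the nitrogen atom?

sp^2

Two σ bonds + one lone pair = steric number 3 → sp2.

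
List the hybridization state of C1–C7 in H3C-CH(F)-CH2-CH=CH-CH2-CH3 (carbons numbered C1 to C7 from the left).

C1 carries 4 σ bonds, giving a steric number of 4, so it is sp3.
C2 has 4 σ bonds: steric number 4 → sp3.
C3 — 4 σ bonds. Steric number 4, so sp3.
C4 — 3 σ bonds, plus one π bond. Steric number 3, so sp2.
C5 — 3 σ bonds, plus one π bond. Steric number 3, so sp2.
C6 (4 σ bonds) has steric number 4: sp3.
C7 is sp3: 4 σ bonds, 4 electron-density regions.

C1 sp3, C2 sp3, C3 sp3, C4 sp2, C5 sp2, C6 sp3, C7 sp3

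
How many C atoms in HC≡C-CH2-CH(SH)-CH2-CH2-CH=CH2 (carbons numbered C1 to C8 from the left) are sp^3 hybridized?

C1: sp
C2: sp
C3: sp3 ✓
C4: sp3 ✓
C5: sp3 ✓
C6: sp3 ✓
C7: sp2
C8: sp2
C3, C4, C5, C6 → 4 sp3 carbons.

4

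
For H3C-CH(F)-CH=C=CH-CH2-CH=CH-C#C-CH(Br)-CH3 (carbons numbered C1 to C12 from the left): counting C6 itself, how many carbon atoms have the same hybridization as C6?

5

C6 is sp3 (only σ bonds).
C1: sp3 ✓
C2: sp3 ✓
C3: sp2
C4: sp
C5: sp2
C6: sp3 ✓
C7: sp2
C8: sp2
C9: sp
C10: sp
C11: sp3 ✓
C12: sp3 ✓
5 carbons are sp3.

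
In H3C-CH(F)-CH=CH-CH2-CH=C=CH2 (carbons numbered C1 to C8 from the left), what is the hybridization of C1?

C1 has 4 σ bonds: steric number 4 → sp3.

sp³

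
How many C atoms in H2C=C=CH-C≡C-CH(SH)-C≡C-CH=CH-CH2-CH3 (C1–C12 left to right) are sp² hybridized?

4

C1: sp2 ✓
C2: sp
C3: sp2 ✓
C4: sp
C5: sp
C6: sp3
C7: sp
C8: sp
C9: sp2 ✓
C10: sp2 ✓
C11: sp3
C12: sp3
C1, C3, C9, C10 → 4 sp2 carbons.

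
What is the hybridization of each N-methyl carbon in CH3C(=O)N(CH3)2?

sp³

Each N-methyl carbon carries 4 σ bonds, giving a steric number of 4, so it is sp3.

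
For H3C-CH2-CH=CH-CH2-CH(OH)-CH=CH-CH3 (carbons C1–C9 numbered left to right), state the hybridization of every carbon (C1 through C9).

C1 sp3, C2 sp3, C3 sp2, C4 sp2, C5 sp3, C6 sp3, C7 sp2, C8 sp2, C9 sp3

C1 carries 4 σ bonds, giving a steric number of 4, so it is sp3.
C2 — 4 σ bonds. Steric number 4, so sp3.
C3 (3 σ bonds, plus one π bond) has steric number 3: sp2.
C4 has 3 σ bonds, plus one π bond: steric number 3 → sp2.
C5 (4 σ bonds) has steric number 4: sp3.
C6 — 4 σ bonds. Steric number 4, so sp3.
C7 carries 3 σ bonds, plus one π bond, giving a steric number of 3, so it is sp2.
C8 (3 σ bonds, plus one π bond) has steric number 3: sp2.
C9 has 4 σ bonds: steric number 4 → sp3.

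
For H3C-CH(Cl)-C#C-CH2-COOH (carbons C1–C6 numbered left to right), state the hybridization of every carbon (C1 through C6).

C1 — 4 σ bonds. Steric number 4, so sp3.
C2 (4 σ bonds) has steric number 4: sp3.
C3 (2 σ bonds, plus two π bonds) has steric number 2: sp.
C4 — 2 σ bonds, plus two π bonds. Steric number 2, so sp.
C5 has 4 σ bonds: steric number 4 → sp3.
C6 — 3 σ bonds, plus one π bond. Steric number 3, so sp2.

C1 sp3, C2 sp3, C3 sp, C4 sp, C5 sp3, C6 sp2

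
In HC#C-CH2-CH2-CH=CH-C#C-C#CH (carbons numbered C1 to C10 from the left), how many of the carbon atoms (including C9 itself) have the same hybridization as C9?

6

C9 is sp (two π bonds).
C1: sp ✓
C2: sp ✓
C3: sp3
C4: sp3
C5: sp2
C6: sp2
C7: sp ✓
C8: sp ✓
C9: sp ✓
C10: sp ✓
6 carbons are sp.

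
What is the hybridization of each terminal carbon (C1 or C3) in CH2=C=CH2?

sp2

Each terminal carbon (C1 or C3) — 3 σ bonds, plus one π bond. Steric number 3, so sp2.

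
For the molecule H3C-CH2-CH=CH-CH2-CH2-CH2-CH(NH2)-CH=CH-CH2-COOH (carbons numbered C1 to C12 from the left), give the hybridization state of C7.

C7 carries 4 σ bonds, giving a steric number of 4, so it is sp3.

sp³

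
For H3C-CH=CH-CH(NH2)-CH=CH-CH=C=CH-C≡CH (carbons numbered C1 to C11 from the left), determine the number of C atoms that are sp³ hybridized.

C1: sp3 ✓
C2: sp2
C3: sp2
C4: sp3 ✓
C5: sp2
C6: sp2
C7: sp2
C8: sp
C9: sp2
C10: sp
C11: sp
C1, C4 → 2 sp3 carbons.

2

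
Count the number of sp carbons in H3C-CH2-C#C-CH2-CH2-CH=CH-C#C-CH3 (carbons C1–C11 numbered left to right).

C1: sp3
C2: sp3
C3: sp ✓
C4: sp ✓
C5: sp3
C6: sp3
C7: sp2
C8: sp2
C9: sp ✓
C10: sp ✓
C11: sp3
C3, C4, C9, C10 → 4 sp carbons.

4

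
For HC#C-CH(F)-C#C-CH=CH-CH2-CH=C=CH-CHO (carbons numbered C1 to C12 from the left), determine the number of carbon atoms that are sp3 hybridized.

C1: sp
C2: sp
C3: sp3 ✓
C4: sp
C5: sp
C6: sp2
C7: sp2
C8: sp3 ✓
C9: sp2
C10: sp
C11: sp2
C12: sp2
C3, C8 → 2 sp3 carbons.

2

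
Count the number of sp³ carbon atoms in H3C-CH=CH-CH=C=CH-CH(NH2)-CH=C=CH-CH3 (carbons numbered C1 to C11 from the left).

3

C1: sp3 ✓
C2: sp2
C3: sp2
C4: sp2
C5: sp
C6: sp2
C7: sp3 ✓
C8: sp2
C9: sp
C10: sp2
C11: sp3 ✓
C1, C7, C11 → 3 sp3 carbons.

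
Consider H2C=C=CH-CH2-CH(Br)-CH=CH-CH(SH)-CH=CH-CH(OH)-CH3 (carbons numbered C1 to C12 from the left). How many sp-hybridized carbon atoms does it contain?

C1: sp2
C2: sp ✓
C3: sp2
C4: sp3
C5: sp3
C6: sp2
C7: sp2
C8: sp3
C9: sp2
C10: sp2
C11: sp3
C12: sp3
C2 → 1 sp carbon.

1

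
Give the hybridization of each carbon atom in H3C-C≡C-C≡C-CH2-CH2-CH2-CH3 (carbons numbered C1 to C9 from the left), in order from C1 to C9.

C1 sp3, C2 sp, C3 sp, C4 sp, C5 sp, C6 sp3, C7 sp3, C8 sp3, C9 sp3

C1 — 4 σ bonds. Steric number 4, so sp3.
C2 (2 σ bonds, plus two π bonds) has steric number 2: sp.
C3: 2 σ bonds, plus two π bonds; 2 regions of electron density → sp.
C4 — 2 σ bonds, plus two π bonds. Steric number 2, so sp.
C5: 2 σ bonds, plus two π bonds — 2 electron domains, sp.
C6 is sp3: 4 σ bonds, 4 electron-density regions.
C7 — 4 σ bonds. Steric number 4, so sp3.
C8 has 4 σ bonds: steric number 4 → sp3.
C9 has 4 σ bonds: steric number 4 → sp3.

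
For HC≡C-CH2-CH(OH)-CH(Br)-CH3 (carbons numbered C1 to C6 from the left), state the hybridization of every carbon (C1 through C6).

C1 sp, C2 sp, C3 sp3, C4 sp3, C5 sp3, C6 sp3

C1: 2 σ bonds, plus two π bonds; 2 regions of electron density → sp.
C2 is sp: 2 σ bonds, plus two π bonds, 2 electron-density regions.
C3 is sp3: 4 σ bonds, 4 electron-density regions.
C4 — 4 σ bonds. Steric number 4, so sp3.
C5 — 4 σ bonds. Steric number 4, so sp3.
C6: 4 σ bonds; 4 regions of electron density → sp3.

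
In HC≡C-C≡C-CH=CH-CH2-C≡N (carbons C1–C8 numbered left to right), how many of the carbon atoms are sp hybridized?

C1: sp ✓
C2: sp ✓
C3: sp ✓
C4: sp ✓
C5: sp2
C6: sp2
C7: sp3
C8: sp ✓
C1, C2, C3, C4, C8 → 5 sp carbons.

5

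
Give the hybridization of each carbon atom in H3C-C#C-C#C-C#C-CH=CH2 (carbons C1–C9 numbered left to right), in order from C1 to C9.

C1 sp3, C2 sp, C3 sp, C4 sp, C5 sp, C6 sp, C7 sp, C8 sp2, C9 sp2

C1 is sp3: 4 σ bonds, 4 electron-density regions.
C2 is sp: 2 σ bonds, plus two π bonds, 2 electron-density regions.
C3 (2 σ bonds, plus two π bonds) has steric number 2: sp.
C4 has 2 σ bonds, plus two π bonds: steric number 2 → sp.
C5 carries 2 σ bonds, plus two π bonds, giving a steric number of 2, so it is sp.
C6 is sp: 2 σ bonds, plus two π bonds, 2 electron-density regions.
C7 — 2 σ bonds, plus two π bonds. Steric number 2, so sp.
C8: 3 σ bonds, plus one π bond — 3 electron domains, sp2.
C9: 3 σ bonds, plus one π bond; 3 regions of electron density → sp2.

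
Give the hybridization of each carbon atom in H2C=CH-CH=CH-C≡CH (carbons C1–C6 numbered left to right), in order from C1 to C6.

C1 is sp2: 3 σ bonds, plus one π bond, 3 electron-density regions.
C2 (3 σ bonds, plus one π bond) has steric number 3: sp2.
C3 carries 3 σ bonds, plus one π bond, giving a steric number of 3, so it is sp2.
C4: 3 σ bonds, plus one π bond — 3 electron domains, sp2.
C5 — 2 σ bonds, plus two π bonds. Steric number 2, so sp.
C6: 2 σ bonds, plus two π bonds; 2 regions of electron density → sp.

C1 sp2, C2 sp2, C3 sp2, C4 sp2, C5 sp, C6 sp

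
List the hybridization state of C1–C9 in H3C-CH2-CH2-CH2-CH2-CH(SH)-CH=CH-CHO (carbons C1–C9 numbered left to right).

C1 sp3, C2 sp3, C3 sp3, C4 sp3, C5 sp3, C6 sp3, C7 sp2, C8 sp2, C9 sp2

C1: 4 σ bonds — 4 electron domains, sp3.
C2 — 4 σ bonds. Steric number 4, so sp3.
C3 has 4 σ bonds: steric number 4 → sp3.
C4: 4 σ bonds; 4 regions of electron density → sp3.
C5 is sp3: 4 σ bonds, 4 electron-density regions.
C6: 4 σ bonds; 4 regions of electron density → sp3.
C7 (3 σ bonds, plus one π bond) has steric number 3: sp2.
C8: 3 σ bonds, plus one π bond — 3 electron domains, sp2.
C9 has 3 σ bonds, plus one π bond: steric number 3 → sp2.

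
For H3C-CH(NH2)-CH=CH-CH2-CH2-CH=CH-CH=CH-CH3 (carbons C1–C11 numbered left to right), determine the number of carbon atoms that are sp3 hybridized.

5

C1: sp3 ✓
C2: sp3 ✓
C3: sp2
C4: sp2
C5: sp3 ✓
C6: sp3 ✓
C7: sp2
C8: sp2
C9: sp2
C10: sp2
C11: sp3 ✓
C1, C2, C5, C6, C11 → 5 sp3 carbons.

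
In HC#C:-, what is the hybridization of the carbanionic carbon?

sp

One σ bond + one lone pair = steric number 2 → sp.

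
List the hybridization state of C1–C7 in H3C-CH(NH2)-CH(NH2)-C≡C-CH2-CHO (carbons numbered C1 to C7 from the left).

C1 sp3, C2 sp3, C3 sp3, C4 sp, C5 sp, C6 sp3, C7 sp2

C1 — 4 σ bonds. Steric number 4, so sp3.
C2 has 4 σ bonds: steric number 4 → sp3.
C3 (4 σ bonds) has steric number 4: sp3.
C4 has 2 σ bonds, plus two π bonds: steric number 2 → sp.
C5: 2 σ bonds, plus two π bonds — 2 electron domains, sp.
C6: 4 σ bonds — 4 electron domains, sp3.
C7 (3 σ bonds, plus one π bond) has steric number 3: sp2.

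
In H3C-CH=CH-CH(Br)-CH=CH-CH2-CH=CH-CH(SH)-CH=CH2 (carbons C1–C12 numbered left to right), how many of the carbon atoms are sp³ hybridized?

C1: sp3 ✓
C2: sp2
C3: sp2
C4: sp3 ✓
C5: sp2
C6: sp2
C7: sp3 ✓
C8: sp2
C9: sp2
C10: sp3 ✓
C11: sp2
C12: sp2
C1, C4, C7, C10 → 4 sp3 carbons.

4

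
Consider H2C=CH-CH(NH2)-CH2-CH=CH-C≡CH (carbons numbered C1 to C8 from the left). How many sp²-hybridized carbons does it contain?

4

C1: sp2 ✓
C2: sp2 ✓
C3: sp3
C4: sp3
C5: sp2 ✓
C6: sp2 ✓
C7: sp
C8: sp
C1, C2, C5, C6 → 4 sp2 carbons.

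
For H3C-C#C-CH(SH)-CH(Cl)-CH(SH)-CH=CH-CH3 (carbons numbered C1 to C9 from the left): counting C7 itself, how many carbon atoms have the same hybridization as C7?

C7 is sp2 (one π bond).
C1: sp3
C2: sp
C3: sp
C4: sp3
C5: sp3
C6: sp3
C7: sp2 ✓
C8: sp2 ✓
C9: sp3
2 carbons are sp2.

2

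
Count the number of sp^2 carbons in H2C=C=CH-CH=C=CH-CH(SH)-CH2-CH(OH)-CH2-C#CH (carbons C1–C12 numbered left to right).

C1: sp2 ✓
C2: sp
C3: sp2 ✓
C4: sp2 ✓
C5: sp
C6: sp2 ✓
C7: sp3
C8: sp3
C9: sp3
C10: sp3
C11: sp
C12: sp
C1, C3, C4, C6 → 4 sp2 carbons.

4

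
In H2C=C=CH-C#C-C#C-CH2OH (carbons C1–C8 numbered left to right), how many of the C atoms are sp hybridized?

5

C1: sp2
C2: sp ✓
C3: sp2
C4: sp ✓
C5: sp ✓
C6: sp ✓
C7: sp ✓
C8: sp3
C2, C4, C5, C6, C7 → 5 sp carbons.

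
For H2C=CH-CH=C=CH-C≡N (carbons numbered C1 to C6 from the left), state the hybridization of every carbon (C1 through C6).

C1 (3 σ bonds, plus one π bond) has steric number 3: sp2.
C2: 3 σ bonds, plus one π bond; 3 regions of electron density → sp2.
C3 (3 σ bonds, plus one π bond) has steric number 3: sp2.
C4: 2 σ bonds, plus two π bonds; 2 regions of electron density → sp.
C5 carries 3 σ bonds, plus one π bond, giving a steric number of 3, so it is sp2.
C6 — 2 σ bonds, plus two π bonds. Steric number 2, so sp.

C1 sp2, C2 sp2, C3 sp2, C4 sp, C5 sp2, C6 sp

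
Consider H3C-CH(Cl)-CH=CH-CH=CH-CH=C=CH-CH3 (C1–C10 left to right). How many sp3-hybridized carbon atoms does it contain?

3

C1: sp3 ✓
C2: sp3 ✓
C3: sp2
C4: sp2
C5: sp2
C6: sp2
C7: sp2
C8: sp
C9: sp2
C10: sp3 ✓
C1, C2, C10 → 3 sp3 carbons.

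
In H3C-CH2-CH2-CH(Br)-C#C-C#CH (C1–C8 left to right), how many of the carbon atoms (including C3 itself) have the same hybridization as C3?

4

C3 is sp3 (only σ bonds).
C1: sp3 ✓
C2: sp3 ✓
C3: sp3 ✓
C4: sp3 ✓
C5: sp
C6: sp
C7: sp
C8: sp
4 carbons are sp3.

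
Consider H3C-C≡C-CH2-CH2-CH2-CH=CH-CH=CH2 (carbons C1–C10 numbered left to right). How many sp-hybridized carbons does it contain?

C1: sp3
C2: sp ✓
C3: sp ✓
C4: sp3
C5: sp3
C6: sp3
C7: sp2
C8: sp2
C9: sp2
C10: sp2
C2, C3 → 2 sp carbons.

2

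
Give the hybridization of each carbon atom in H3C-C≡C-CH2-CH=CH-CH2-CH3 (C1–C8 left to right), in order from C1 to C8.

C1 sp3, C2 sp, C3 sp, C4 sp3, C5 sp2, C6 sp2, C7 sp3, C8 sp3

C1: 4 σ bonds — 4 electron domains, sp3.
C2 is sp: 2 σ bonds, plus two π bonds, 2 electron-density regions.
C3: 2 σ bonds, plus two π bonds — 2 electron domains, sp.
C4 — 4 σ bonds. Steric number 4, so sp3.
C5: 3 σ bonds, plus one π bond; 3 regions of electron density → sp2.
C6 — 3 σ bonds, plus one π bond. Steric number 3, so sp2.
C7: 4 σ bonds; 4 regions of electron density → sp3.
C8 has 4 σ bonds: steric number 4 → sp3.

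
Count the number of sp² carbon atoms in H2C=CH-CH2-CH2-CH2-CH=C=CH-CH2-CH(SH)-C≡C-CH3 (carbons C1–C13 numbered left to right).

C1: sp2 ✓
C2: sp2 ✓
C3: sp3
C4: sp3
C5: sp3
C6: sp2 ✓
C7: sp
C8: sp2 ✓
C9: sp3
C10: sp3
C11: sp
C12: sp
C13: sp3
C1, C2, C6, C8 → 4 sp2 carbons.

4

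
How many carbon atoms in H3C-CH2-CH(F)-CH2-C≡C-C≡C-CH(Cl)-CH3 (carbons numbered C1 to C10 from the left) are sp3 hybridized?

6

C1: sp3 ✓
C2: sp3 ✓
C3: sp3 ✓
C4: sp3 ✓
C5: sp
C6: sp
C7: sp
C8: sp
C9: sp3 ✓
C10: sp3 ✓
C1, C2, C3, C4, C9, C10 → 6 sp3 carbons.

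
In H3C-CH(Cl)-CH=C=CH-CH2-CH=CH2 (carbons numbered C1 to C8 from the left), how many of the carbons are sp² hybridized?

4

C1: sp3
C2: sp3
C3: sp2 ✓
C4: sp
C5: sp2 ✓
C6: sp3
C7: sp2 ✓
C8: sp2 ✓
C3, C5, C7, C8 → 4 sp2 carbons.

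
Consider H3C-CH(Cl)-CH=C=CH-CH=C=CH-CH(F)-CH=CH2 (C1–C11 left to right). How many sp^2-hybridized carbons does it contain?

C1: sp3
C2: sp3
C3: sp2 ✓
C4: sp
C5: sp2 ✓
C6: sp2 ✓
C7: sp
C8: sp2 ✓
C9: sp3
C10: sp2 ✓
C11: sp2 ✓
C3, C5, C6, C8, C10, C11 → 6 sp2 carbons.

6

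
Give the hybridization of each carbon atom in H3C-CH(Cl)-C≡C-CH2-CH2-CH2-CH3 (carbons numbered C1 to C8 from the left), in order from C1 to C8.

C1 is sp3: 4 σ bonds, 4 electron-density regions.
C2: 4 σ bonds — 4 electron domains, sp3.
C3 carries 2 σ bonds, plus two π bonds, giving a steric number of 2, so it is sp.
C4: 2 σ bonds, plus two π bonds — 2 electron domains, sp.
C5 (4 σ bonds) has steric number 4: sp3.
C6 has 4 σ bonds: steric number 4 → sp3.
C7 — 4 σ bonds. Steric number 4, so sp3.
C8 is sp3: 4 σ bonds, 4 electron-density regions.

C1 sp3, C2 sp3, C3 sp, C4 sp, C5 sp3, C6 sp3, C7 sp3, C8 sp3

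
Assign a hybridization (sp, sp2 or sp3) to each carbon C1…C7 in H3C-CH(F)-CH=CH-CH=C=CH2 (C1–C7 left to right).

C1 sp3, C2 sp3, C3 sp2, C4 sp2, C5 sp2, C6 sp, C7 sp2

C1: 4 σ bonds — 4 electron domains, sp3.
C2: 4 σ bonds; 4 regions of electron density → sp3.
C3 is sp2: 3 σ bonds, plus one π bond, 3 electron-density regions.
C4 has 3 σ bonds, plus one π bond: steric number 3 → sp2.
C5 (3 σ bonds, plus one π bond) has steric number 3: sp2.
C6 carries 2 σ bonds, plus two π bonds, giving a steric number of 2, so it is sp.
C7 has 3 σ bonds, plus one π bond: steric number 3 → sp2.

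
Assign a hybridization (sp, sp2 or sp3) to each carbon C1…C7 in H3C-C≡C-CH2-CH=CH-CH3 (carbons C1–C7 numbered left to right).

C1 carries 4 σ bonds, giving a steric number of 4, so it is sp3.
C2 (2 σ bonds, plus two π bonds) has steric number 2: sp.
C3 is sp: 2 σ bonds, plus two π bonds, 2 electron-density regions.
C4 has 4 σ bonds: steric number 4 → sp3.
C5 carries 3 σ bonds, plus one π bond, giving a steric number of 3, so it is sp2.
C6 carries 3 σ bonds, plus one π bond, giving a steric number of 3, so it is sp2.
C7: 4 σ bonds; 4 regions of electron density → sp3.

C1 sp3, C2 sp, C3 sp, C4 sp3, C5 sp2, C6 sp2, C7 sp3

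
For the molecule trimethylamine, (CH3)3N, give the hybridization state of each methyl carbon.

Each methyl carbon — 4 σ bonds. Steric number 4, so sp3.

sp3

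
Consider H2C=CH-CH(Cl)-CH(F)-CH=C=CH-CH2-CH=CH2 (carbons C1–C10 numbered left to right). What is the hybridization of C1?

C1 (3 σ bonds, plus one π bond) has steric number 3: sp2.

sp2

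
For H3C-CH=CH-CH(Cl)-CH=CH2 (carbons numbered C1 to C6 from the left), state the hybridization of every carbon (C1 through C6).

C1 (4 σ bonds) has steric number 4: sp3.
C2 (3 σ bonds, plus one π bond) has steric number 3: sp2.
C3: 3 σ bonds, plus one π bond; 3 regions of electron density → sp2.
C4: 4 σ bonds; 4 regions of electron density → sp3.
C5 is sp2: 3 σ bonds, plus one π bond, 3 electron-density regions.
C6 is sp2: 3 σ bonds, plus one π bond, 3 electron-density regions.

C1 sp3, C2 sp2, C3 sp2, C4 sp3, C5 sp2, C6 sp2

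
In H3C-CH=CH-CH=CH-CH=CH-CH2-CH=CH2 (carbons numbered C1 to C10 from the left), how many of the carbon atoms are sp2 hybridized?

8

C1: sp3
C2: sp2 ✓
C3: sp2 ✓
C4: sp2 ✓
C5: sp2 ✓
C6: sp2 ✓
C7: sp2 ✓
C8: sp3
C9: sp2 ✓
C10: sp2 ✓
C2, C3, C4, C5, C6, C7, C9, C10 → 8 sp2 carbons.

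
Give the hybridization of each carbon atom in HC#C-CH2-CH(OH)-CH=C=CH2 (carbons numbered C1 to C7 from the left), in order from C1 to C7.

C1: 2 σ bonds, plus two π bonds; 2 regions of electron density → sp.
C2 (2 σ bonds, plus two π bonds) has steric number 2: sp.
C3 carries 4 σ bonds, giving a steric number of 4, so it is sp3.
C4 (4 σ bonds) has steric number 4: sp3.
C5: 3 σ bonds, plus one π bond — 3 electron domains, sp2.
C6: 2 σ bonds, plus two π bonds; 2 regions of electron density → sp.
C7 is sp2: 3 σ bonds, plus one π bond, 3 electron-density regions.

C1 sp, C2 sp, C3 sp3, C4 sp3, C5 sp2, C6 sp, C7 sp2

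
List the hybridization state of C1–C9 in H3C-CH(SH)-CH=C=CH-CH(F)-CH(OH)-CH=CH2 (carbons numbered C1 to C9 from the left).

C1 sp3, C2 sp3, C3 sp2, C4 sp, C5 sp2, C6 sp3, C7 sp3, C8 sp2, C9 sp2

C1 carries 4 σ bonds, giving a steric number of 4, so it is sp3.
C2: 4 σ bonds; 4 regions of electron density → sp3.
C3: 3 σ bonds, plus one π bond — 3 electron domains, sp2.
C4 — 2 σ bonds, plus two π bonds. Steric number 2, so sp.
C5: 3 σ bonds, plus one π bond; 3 regions of electron density → sp2.
C6 has 4 σ bonds: steric number 4 → sp3.
C7 has 4 σ bonds: steric number 4 → sp3.
C8 — 3 σ bonds, plus one π bond. Steric number 3, so sp2.
C9 carries 3 σ bonds, plus one π bond, giving a steric number of 3, so it is sp2.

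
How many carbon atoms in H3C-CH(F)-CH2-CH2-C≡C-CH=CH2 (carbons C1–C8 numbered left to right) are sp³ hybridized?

4

C1: sp3 ✓
C2: sp3 ✓
C3: sp3 ✓
C4: sp3 ✓
C5: sp
C6: sp
C7: sp2
C8: sp2
C1, C2, C3, C4 → 4 sp3 carbons.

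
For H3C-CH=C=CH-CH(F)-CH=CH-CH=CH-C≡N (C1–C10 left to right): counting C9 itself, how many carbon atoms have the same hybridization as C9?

6

C9 is sp2 (one π bond).
C1: sp3
C2: sp2 ✓
C3: sp
C4: sp2 ✓
C5: sp3
C6: sp2 ✓
C7: sp2 ✓
C8: sp2 ✓
C9: sp2 ✓
C10: sp
6 carbons are sp2.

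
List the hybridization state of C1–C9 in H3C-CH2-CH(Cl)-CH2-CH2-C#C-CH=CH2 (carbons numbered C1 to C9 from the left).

C1 — 4 σ bonds. Steric number 4, so sp3.
C2 (4 σ bonds) has steric number 4: sp3.
C3 — 4 σ bonds. Steric number 4, so sp3.
C4 has 4 σ bonds: steric number 4 → sp3.
C5 — 4 σ bonds. Steric number 4, so sp3.
C6 (2 σ bonds, plus two π bonds) has steric number 2: sp.
C7: 2 σ bonds, plus two π bonds; 2 regions of electron density → sp.
C8 has 3 σ bonds, plus one π bond: steric number 3 → sp2.
C9: 3 σ bonds, plus one π bond — 3 electron domains, sp2.

C1 sp3, C2 sp3, C3 sp3, C4 sp3, C5 sp3, C6 sp, C7 sp, C8 sp2, C9 sp2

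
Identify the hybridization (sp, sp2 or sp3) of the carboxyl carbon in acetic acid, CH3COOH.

sp^2

The carboxyl carbon: 3 σ bonds, plus one π bond — 3 electron domains, sp2.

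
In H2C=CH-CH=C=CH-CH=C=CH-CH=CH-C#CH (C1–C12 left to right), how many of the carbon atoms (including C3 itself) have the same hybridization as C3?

C3 is sp2 (one π bond).
C1: sp2 ✓
C2: sp2 ✓
C3: sp2 ✓
C4: sp
C5: sp2 ✓
C6: sp2 ✓
C7: sp
C8: sp2 ✓
C9: sp2 ✓
C10: sp2 ✓
C11: sp
C12: sp
8 carbons are sp2.

8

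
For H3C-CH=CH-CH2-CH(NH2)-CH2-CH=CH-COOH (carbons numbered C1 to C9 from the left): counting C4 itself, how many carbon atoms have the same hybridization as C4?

C4 is sp3 (only σ bonds).
C1: sp3 ✓
C2: sp2
C3: sp2
C4: sp3 ✓
C5: sp3 ✓
C6: sp3 ✓
C7: sp2
C8: sp2
C9: sp2
4 carbons are sp3.

4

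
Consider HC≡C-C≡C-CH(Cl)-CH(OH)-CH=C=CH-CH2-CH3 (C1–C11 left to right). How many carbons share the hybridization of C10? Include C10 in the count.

4

C10 is sp3 (only σ bonds).
C1: sp
C2: sp
C3: sp
C4: sp
C5: sp3 ✓
C6: sp3 ✓
C7: sp2
C8: sp
C9: sp2
C10: sp3 ✓
C11: sp3 ✓
4 carbons are sp3.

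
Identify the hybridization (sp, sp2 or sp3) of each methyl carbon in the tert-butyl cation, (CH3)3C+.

sp³

Each methyl carbon: 4 σ bonds — 4 electron domains, sp3.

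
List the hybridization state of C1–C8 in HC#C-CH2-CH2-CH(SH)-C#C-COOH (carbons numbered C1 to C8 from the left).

C1 carries 2 σ bonds, plus two π bonds, giving a steric number of 2, so it is sp.
C2: 2 σ bonds, plus two π bonds; 2 regions of electron density → sp.
C3 carries 4 σ bonds, giving a steric number of 4, so it is sp3.
C4: 4 σ bonds — 4 electron domains, sp3.
C5 has 4 σ bonds: steric number 4 → sp3.
C6: 2 σ bonds, plus two π bonds; 2 regions of electron density → sp.
C7 (2 σ bonds, plus two π bonds) has steric number 2: sp.
C8 — 3 σ bonds, plus one π bond. Steric number 3, so sp2.

C1 sp, C2 sp, C3 sp3, C4 sp3, C5 sp3, C6 sp, C7 sp, C8 sp2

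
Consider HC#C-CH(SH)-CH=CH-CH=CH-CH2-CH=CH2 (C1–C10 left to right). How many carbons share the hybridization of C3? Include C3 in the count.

2

C3 is sp3 (only σ bonds).
C1: sp
C2: sp
C3: sp3 ✓
C4: sp2
C5: sp2
C6: sp2
C7: sp2
C8: sp3 ✓
C9: sp2
C10: sp2
2 carbons are sp3.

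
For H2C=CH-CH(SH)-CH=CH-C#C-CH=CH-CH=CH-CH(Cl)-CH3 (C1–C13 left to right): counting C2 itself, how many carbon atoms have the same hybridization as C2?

C2 is sp2 (one π bond).
C1: sp2 ✓
C2: sp2 ✓
C3: sp3
C4: sp2 ✓
C5: sp2 ✓
C6: sp
C7: sp
C8: sp2 ✓
C9: sp2 ✓
C10: sp2 ✓
C11: sp2 ✓
C12: sp3
C13: sp3
8 carbons are sp2.

8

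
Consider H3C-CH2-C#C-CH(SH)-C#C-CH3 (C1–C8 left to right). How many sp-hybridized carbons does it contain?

C1: sp3
C2: sp3
C3: sp ✓
C4: sp ✓
C5: sp3
C6: sp ✓
C7: sp ✓
C8: sp3
C3, C4, C6, C7 → 4 sp carbons.

4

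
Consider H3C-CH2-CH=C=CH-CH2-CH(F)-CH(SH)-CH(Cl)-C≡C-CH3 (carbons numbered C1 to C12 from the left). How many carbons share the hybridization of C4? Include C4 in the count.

C4 is sp (two π bonds).
C1: sp3
C2: sp3
C3: sp2
C4: sp ✓
C5: sp2
C6: sp3
C7: sp3
C8: sp3
C9: sp3
C10: sp ✓
C11: sp ✓
C12: sp3
3 carbons are sp.

3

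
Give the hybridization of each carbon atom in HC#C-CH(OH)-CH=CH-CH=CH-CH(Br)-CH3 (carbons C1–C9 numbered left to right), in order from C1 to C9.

C1 is sp: 2 σ bonds, plus two π bonds, 2 electron-density regions.
C2 is sp: 2 σ bonds, plus two π bonds, 2 electron-density regions.
C3 — 4 σ bonds. Steric number 4, so sp3.
C4: 3 σ bonds, plus one π bond; 3 regions of electron density → sp2.
C5 — 3 σ bonds, plus one π bond. Steric number 3, so sp2.
C6: 3 σ bonds, plus one π bond; 3 regions of electron density → sp2.
C7 has 3 σ bonds, plus one π bond: steric number 3 → sp2.
C8: 4 σ bonds; 4 regions of electron density → sp3.
C9 (4 σ bonds) has steric number 4: sp3.

C1 sp, C2 sp, C3 sp3, C4 sp2, C5 sp2, C6 sp2, C7 sp2, C8 sp3, C9 sp3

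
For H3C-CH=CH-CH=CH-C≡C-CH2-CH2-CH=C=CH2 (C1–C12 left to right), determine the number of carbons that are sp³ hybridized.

C1: sp3 ✓
C2: sp2
C3: sp2
C4: sp2
C5: sp2
C6: sp
C7: sp
C8: sp3 ✓
C9: sp3 ✓
C10: sp2
C11: sp
C12: sp2
C1, C8, C9 → 3 sp3 carbons.

3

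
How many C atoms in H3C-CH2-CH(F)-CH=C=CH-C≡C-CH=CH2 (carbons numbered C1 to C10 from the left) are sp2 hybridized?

4

C1: sp3
C2: sp3
C3: sp3
C4: sp2 ✓
C5: sp
C6: sp2 ✓
C7: sp
C8: sp
C9: sp2 ✓
C10: sp2 ✓
C4, C6, C9, C10 → 4 sp2 carbons.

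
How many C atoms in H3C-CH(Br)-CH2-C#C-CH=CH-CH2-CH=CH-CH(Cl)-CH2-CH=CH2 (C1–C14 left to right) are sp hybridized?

C1: sp3
C2: sp3
C3: sp3
C4: sp ✓
C5: sp ✓
C6: sp2
C7: sp2
C8: sp3
C9: sp2
C10: sp2
C11: sp3
C12: sp3
C13: sp2
C14: sp2
C4, C5 → 2 sp carbons.

2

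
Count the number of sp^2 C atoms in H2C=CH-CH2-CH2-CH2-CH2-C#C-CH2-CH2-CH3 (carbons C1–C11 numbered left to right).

2

C1: sp2 ✓
C2: sp2 ✓
C3: sp3
C4: sp3
C5: sp3
C6: sp3
C7: sp
C8: sp
C9: sp3
C10: sp3
C11: sp3
C1, C2 → 2 sp2 carbons.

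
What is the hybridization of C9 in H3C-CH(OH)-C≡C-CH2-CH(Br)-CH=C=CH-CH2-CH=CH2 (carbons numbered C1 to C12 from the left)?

sp²

C9 — 3 σ bonds, plus one π bond. Steric number 3, so sp2.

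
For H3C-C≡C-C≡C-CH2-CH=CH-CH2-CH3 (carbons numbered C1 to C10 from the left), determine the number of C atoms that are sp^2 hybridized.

C1: sp3
C2: sp
C3: sp
C4: sp
C5: sp
C6: sp3
C7: sp2 ✓
C8: sp2 ✓
C9: sp3
C10: sp3
C7, C8 → 2 sp2 carbons.

2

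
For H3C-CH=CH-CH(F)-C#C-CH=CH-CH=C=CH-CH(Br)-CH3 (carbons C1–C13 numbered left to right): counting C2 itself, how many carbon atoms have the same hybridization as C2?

C2 is sp2 (one π bond).
C1: sp3
C2: sp2 ✓
C3: sp2 ✓
C4: sp3
C5: sp
C6: sp
C7: sp2 ✓
C8: sp2 ✓
C9: sp2 ✓
C10: sp
C11: sp2 ✓
C12: sp3
C13: sp3
6 carbons are sp2.

6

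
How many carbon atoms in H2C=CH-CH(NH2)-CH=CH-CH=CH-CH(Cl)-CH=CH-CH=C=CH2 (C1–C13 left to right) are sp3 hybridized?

2

C1: sp2
C2: sp2
C3: sp3 ✓
C4: sp2
C5: sp2
C6: sp2
C7: sp2
C8: sp3 ✓
C9: sp2
C10: sp2
C11: sp2
C12: sp
C13: sp2
C3, C8 → 2 sp3 carbons.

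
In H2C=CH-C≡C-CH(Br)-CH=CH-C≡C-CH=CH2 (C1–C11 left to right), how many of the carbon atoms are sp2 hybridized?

6

C1: sp2 ✓
C2: sp2 ✓
C3: sp
C4: sp
C5: sp3
C6: sp2 ✓
C7: sp2 ✓
C8: sp
C9: sp
C10: sp2 ✓
C11: sp2 ✓
C1, C2, C6, C7, C10, C11 → 6 sp2 carbons.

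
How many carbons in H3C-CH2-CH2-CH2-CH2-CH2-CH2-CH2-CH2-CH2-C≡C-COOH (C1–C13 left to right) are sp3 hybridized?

10

C1: sp3 ✓
C2: sp3 ✓
C3: sp3 ✓
C4: sp3 ✓
C5: sp3 ✓
C6: sp3 ✓
C7: sp3 ✓
C8: sp3 ✓
C9: sp3 ✓
C10: sp3 ✓
C11: sp
C12: sp
C13: sp2
C1, C2, C3, C4, C5, C6, C7, C8, C9, C10 → 10 sp3 carbons.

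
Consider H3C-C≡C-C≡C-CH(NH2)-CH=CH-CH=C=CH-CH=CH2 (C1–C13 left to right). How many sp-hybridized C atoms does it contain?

5

C1: sp3
C2: sp ✓
C3: sp ✓
C4: sp ✓
C5: sp ✓
C6: sp3
C7: sp2
C8: sp2
C9: sp2
C10: sp ✓
C11: sp2
C12: sp2
C13: sp2
C2, C3, C4, C5, C10 → 5 sp carbons.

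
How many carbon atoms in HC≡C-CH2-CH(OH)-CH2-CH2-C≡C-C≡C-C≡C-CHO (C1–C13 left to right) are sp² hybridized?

1

C1: sp
C2: sp
C3: sp3
C4: sp3
C5: sp3
C6: sp3
C7: sp
C8: sp
C9: sp
C10: sp
C11: sp
C12: sp
C13: sp2 ✓
C13 → 1 sp2 carbon.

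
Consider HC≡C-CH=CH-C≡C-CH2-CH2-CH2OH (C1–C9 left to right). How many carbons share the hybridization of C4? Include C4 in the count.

C4 is sp2 (one π bond).
C1: sp
C2: sp
C3: sp2 ✓
C4: sp2 ✓
C5: sp
C6: sp
C7: sp3
C8: sp3
C9: sp3
2 carbons are sp2.

2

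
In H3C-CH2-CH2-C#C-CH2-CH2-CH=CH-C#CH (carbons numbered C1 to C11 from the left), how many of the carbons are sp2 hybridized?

C1: sp3
C2: sp3
C3: sp3
C4: sp
C5: sp
C6: sp3
C7: sp3
C8: sp2 ✓
C9: sp2 ✓
C10: sp
C11: sp
C8, C9 → 2 sp2 carbons.

2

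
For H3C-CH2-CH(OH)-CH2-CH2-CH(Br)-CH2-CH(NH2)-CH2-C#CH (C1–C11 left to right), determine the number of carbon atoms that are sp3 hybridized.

9

C1: sp3 ✓
C2: sp3 ✓
C3: sp3 ✓
C4: sp3 ✓
C5: sp3 ✓
C6: sp3 ✓
C7: sp3 ✓
C8: sp3 ✓
C9: sp3 ✓
C10: sp
C11: sp
C1, C2, C3, C4, C5, C6, C7, C8, C9 → 9 sp3 carbons.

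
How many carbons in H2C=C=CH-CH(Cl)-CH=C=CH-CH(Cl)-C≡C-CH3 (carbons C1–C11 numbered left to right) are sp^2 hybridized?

C1: sp2 ✓
C2: sp
C3: sp2 ✓
C4: sp3
C5: sp2 ✓
C6: sp
C7: sp2 ✓
C8: sp3
C9: sp
C10: sp
C11: sp3
C1, C3, C5, C7 → 4 sp2 carbons.

4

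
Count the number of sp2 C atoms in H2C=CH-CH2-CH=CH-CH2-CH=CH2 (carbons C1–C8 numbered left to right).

C1: sp2 ✓
C2: sp2 ✓
C3: sp3
C4: sp2 ✓
C5: sp2 ✓
C6: sp3
C7: sp2 ✓
C8: sp2 ✓
C1, C2, C4, C5, C7, C8 → 6 sp2 carbons.

6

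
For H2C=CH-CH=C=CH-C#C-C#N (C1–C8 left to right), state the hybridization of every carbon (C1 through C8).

C1 is sp2: 3 σ bonds, plus one π bond, 3 electron-density regions.
C2 has 3 σ bonds, plus one π bond: steric number 3 → sp2.
C3 is sp2: 3 σ bonds, plus one π bond, 3 electron-density regions.
C4 (2 σ bonds, plus two π bonds) has steric number 2: sp.
C5 — 3 σ bonds, plus one π bond. Steric number 3, so sp2.
C6: 2 σ bonds, plus two π bonds — 2 electron domains, sp.
C7 is sp: 2 σ bonds, plus two π bonds, 2 electron-density regions.
C8: 2 σ bonds, plus two π bonds; 2 regions of electron density → sp.

C1 sp2, C2 sp2, C3 sp2, C4 sp, C5 sp2, C6 sp, C7 sp, C8 sp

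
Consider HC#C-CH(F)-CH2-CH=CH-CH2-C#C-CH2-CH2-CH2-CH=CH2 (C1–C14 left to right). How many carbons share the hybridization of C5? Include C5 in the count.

4

C5 is sp2 (one π bond).
C1: sp
C2: sp
C3: sp3
C4: sp3
C5: sp2 ✓
C6: sp2 ✓
C7: sp3
C8: sp
C9: sp
C10: sp3
C11: sp3
C12: sp3
C13: sp2 ✓
C14: sp2 ✓
4 carbons are sp2.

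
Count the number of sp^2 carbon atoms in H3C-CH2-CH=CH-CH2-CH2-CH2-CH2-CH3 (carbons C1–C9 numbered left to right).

C1: sp3
C2: sp3
C3: sp2 ✓
C4: sp2 ✓
C5: sp3
C6: sp3
C7: sp3
C8: sp3
C9: sp3
C3, C4 → 2 sp2 carbons.

2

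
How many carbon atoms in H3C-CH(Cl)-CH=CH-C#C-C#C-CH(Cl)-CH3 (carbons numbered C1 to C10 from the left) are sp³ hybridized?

4

C1: sp3 ✓
C2: sp3 ✓
C3: sp2
C4: sp2
C5: sp
C6: sp
C7: sp
C8: sp
C9: sp3 ✓
C10: sp3 ✓
C1, C2, C9, C10 → 4 sp3 carbons.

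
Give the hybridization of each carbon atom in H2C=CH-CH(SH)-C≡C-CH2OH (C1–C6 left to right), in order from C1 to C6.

C1: 3 σ bonds, plus one π bond; 3 regions of electron density → sp2.
C2 (3 σ bonds, plus one π bond) has steric number 3: sp2.
C3 (4 σ bonds) has steric number 4: sp3.
C4 carries 2 σ bonds, plus two π bonds, giving a steric number of 2, so it is sp.
C5 (2 σ bonds, plus two π bonds) has steric number 2: sp.
C6 is sp3: 4 σ bonds, 4 electron-density regions.

C1 sp2, C2 sp2, C3 sp3, C4 sp, C5 sp, C6 sp3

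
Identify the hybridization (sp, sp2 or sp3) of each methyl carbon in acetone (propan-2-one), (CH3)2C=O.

Each methyl carbon: 4 σ bonds — 4 electron domains, sp3.

sp^3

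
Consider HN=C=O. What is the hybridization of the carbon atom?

The carbon atom: 2 σ bonds, plus two π bonds — 2 electron domains, sp.

sp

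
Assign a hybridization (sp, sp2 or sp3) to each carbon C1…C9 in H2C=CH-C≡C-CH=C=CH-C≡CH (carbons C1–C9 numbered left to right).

C1: 3 σ bonds, plus one π bond — 3 electron domains, sp2.
C2 — 3 σ bonds, plus one π bond. Steric number 3, so sp2.
C3 has 2 σ bonds, plus two π bonds: steric number 2 → sp.
C4 is sp: 2 σ bonds, plus two π bonds, 2 electron-density regions.
C5 (3 σ bonds, plus one π bond) has steric number 3: sp2.
C6 has 2 σ bonds, plus two π bonds: steric number 2 → sp.
C7 carries 3 σ bonds, plus one π bond, giving a steric number of 3, so it is sp2.
C8 is sp: 2 σ bonds, plus two π bonds, 2 electron-density regions.
C9 is sp: 2 σ bonds, plus two π bonds, 2 electron-density regions.

C1 sp2, C2 sp2, C3 sp, C4 sp, C5 sp2, C6 sp, C7 sp2, C8 sp, C9 sp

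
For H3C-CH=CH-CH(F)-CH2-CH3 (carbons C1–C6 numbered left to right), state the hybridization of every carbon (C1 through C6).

C1 sp3, C2 sp2, C3 sp2, C4 sp3, C5 sp3, C6 sp3

C1 (4 σ bonds) has steric number 4: sp3.
C2: 3 σ bonds, plus one π bond — 3 electron domains, sp2.
C3: 3 σ bonds, plus one π bond; 3 regions of electron density → sp2.
C4 is sp3: 4 σ bonds, 4 electron-density regions.
C5 (4 σ bonds) has steric number 4: sp3.
C6 — 4 σ bonds. Steric number 4, so sp3.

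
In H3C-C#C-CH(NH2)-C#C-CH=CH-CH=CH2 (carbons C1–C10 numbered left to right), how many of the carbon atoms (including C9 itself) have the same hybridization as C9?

4

C9 is sp2 (one π bond).
C1: sp3
C2: sp
C3: sp
C4: sp3
C5: sp
C6: sp
C7: sp2 ✓
C8: sp2 ✓
C9: sp2 ✓
C10: sp2 ✓
4 carbons are sp2.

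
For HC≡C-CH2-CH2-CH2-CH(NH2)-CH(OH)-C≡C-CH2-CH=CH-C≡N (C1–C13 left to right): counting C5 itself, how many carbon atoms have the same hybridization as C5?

6

C5 is sp3 (only σ bonds).
C1: sp
C2: sp
C3: sp3 ✓
C4: sp3 ✓
C5: sp3 ✓
C6: sp3 ✓
C7: sp3 ✓
C8: sp
C9: sp
C10: sp3 ✓
C11: sp2
C12: sp2
C13: sp
6 carbons are sp3.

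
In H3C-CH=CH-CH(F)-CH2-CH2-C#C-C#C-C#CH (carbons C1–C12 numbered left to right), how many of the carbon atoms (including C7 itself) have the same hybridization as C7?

6

C7 is sp (two π bonds).
C1: sp3
C2: sp2
C3: sp2
C4: sp3
C5: sp3
C6: sp3
C7: sp ✓
C8: sp ✓
C9: sp ✓
C10: sp ✓
C11: sp ✓
C12: sp ✓
6 carbons are sp.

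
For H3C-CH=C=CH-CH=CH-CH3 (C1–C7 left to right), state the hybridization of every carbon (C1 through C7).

C1: 4 σ bonds — 4 electron domains, sp3.
C2 — 3 σ bonds, plus one π bond. Steric number 3, so sp2.
C3 carries 2 σ bonds, plus two π bonds, giving a steric number of 2, so it is sp.
C4 (3 σ bonds, plus one π bond) has steric number 3: sp2.
C5 — 3 σ bonds, plus one π bond. Steric number 3, so sp2.
C6 — 3 σ bonds, plus one π bond. Steric number 3, so sp2.
C7 is sp3: 4 σ bonds, 4 electron-density regions.

C1 sp3, C2 sp2, C3 sp, C4 sp2, C5 sp2, C6 sp2, C7 sp3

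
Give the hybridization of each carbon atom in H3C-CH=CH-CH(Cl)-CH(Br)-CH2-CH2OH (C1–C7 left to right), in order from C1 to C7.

C1 sp3, C2 sp2, C3 sp2, C4 sp3, C5 sp3, C6 sp3, C7 sp3

C1 is sp3: 4 σ bonds, 4 electron-density regions.
C2: 3 σ bonds, plus one π bond; 3 regions of electron density → sp2.
C3: 3 σ bonds, plus one π bond — 3 electron domains, sp2.
C4 — 4 σ bonds. Steric number 4, so sp3.
C5 — 4 σ bonds. Steric number 4, so sp3.
C6 (4 σ bonds) has steric number 4: sp3.
C7 carries 4 σ bonds, giving a steric number of 4, so it is sp3.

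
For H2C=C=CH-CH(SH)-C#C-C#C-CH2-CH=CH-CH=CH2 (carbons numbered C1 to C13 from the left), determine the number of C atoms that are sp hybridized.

5

C1: sp2
C2: sp ✓
C3: sp2
C4: sp3
C5: sp ✓
C6: sp ✓
C7: sp ✓
C8: sp ✓
C9: sp3
C10: sp2
C11: sp2
C12: sp2
C13: sp2
C2, C5, C6, C7, C8 → 5 sp carbons.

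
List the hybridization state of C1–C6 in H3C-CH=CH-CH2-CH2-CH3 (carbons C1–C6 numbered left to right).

C1 sp3, C2 sp2, C3 sp2, C4 sp3, C5 sp3, C6 sp3

C1 — 4 σ bonds. Steric number 4, so sp3.
C2 has 3 σ bonds, plus one π bond: steric number 3 → sp2.
C3: 3 σ bonds, plus one π bond — 3 electron domains, sp2.
C4 has 4 σ bonds: steric number 4 → sp3.
C5: 4 σ bonds — 4 electron domains, sp3.
C6 (4 σ bonds) has steric number 4: sp3.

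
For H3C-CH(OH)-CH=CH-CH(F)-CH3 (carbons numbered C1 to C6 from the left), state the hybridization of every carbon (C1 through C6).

C1 sp3, C2 sp3, C3 sp2, C4 sp2, C5 sp3, C6 sp3

C1 carries 4 σ bonds, giving a steric number of 4, so it is sp3.
C2: 4 σ bonds; 4 regions of electron density → sp3.
C3 (3 σ bonds, plus one π bond) has steric number 3: sp2.
C4 is sp2: 3 σ bonds, plus one π bond, 3 electron-density regions.
C5 carries 4 σ bonds, giving a steric number of 4, so it is sp3.
C6 is sp3: 4 σ bonds, 4 electron-density regions.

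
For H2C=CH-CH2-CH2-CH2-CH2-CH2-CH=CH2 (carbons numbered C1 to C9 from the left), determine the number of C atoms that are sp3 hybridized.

5

C1: sp2
C2: sp2
C3: sp3 ✓
C4: sp3 ✓
C5: sp3 ✓
C6: sp3 ✓
C7: sp3 ✓
C8: sp2
C9: sp2
C3, C4, C5, C6, C7 → 5 sp3 carbons.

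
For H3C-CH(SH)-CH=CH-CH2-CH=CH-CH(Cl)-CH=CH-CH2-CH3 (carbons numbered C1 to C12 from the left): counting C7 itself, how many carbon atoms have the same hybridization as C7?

6

C7 is sp2 (one π bond).
C1: sp3
C2: sp3
C3: sp2 ✓
C4: sp2 ✓
C5: sp3
C6: sp2 ✓
C7: sp2 ✓
C8: sp3
C9: sp2 ✓
C10: sp2 ✓
C11: sp3
C12: sp3
6 carbons are sp2.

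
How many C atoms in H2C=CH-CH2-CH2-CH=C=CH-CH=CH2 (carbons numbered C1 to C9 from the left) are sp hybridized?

1

C1: sp2
C2: sp2
C3: sp3
C4: sp3
C5: sp2
C6: sp ✓
C7: sp2
C8: sp2
C9: sp2
C6 → 1 sp carbon.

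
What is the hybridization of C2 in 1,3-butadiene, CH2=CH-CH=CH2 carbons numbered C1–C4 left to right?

C2 is sp2: 3 σ bonds, plus one π bond, 3 electron-density regions.

sp^2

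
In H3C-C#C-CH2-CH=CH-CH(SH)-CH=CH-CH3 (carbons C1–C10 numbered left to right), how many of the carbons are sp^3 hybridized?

4

C1: sp3 ✓
C2: sp
C3: sp
C4: sp3 ✓
C5: sp2
C6: sp2
C7: sp3 ✓
C8: sp2
C9: sp2
C10: sp3 ✓
C1, C4, C7, C10 → 4 sp3 carbons.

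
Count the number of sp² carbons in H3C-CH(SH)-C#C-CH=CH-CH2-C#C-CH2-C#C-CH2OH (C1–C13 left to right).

C1: sp3
C2: sp3
C3: sp
C4: sp
C5: sp2 ✓
C6: sp2 ✓
C7: sp3
C8: sp
C9: sp
C10: sp3
C11: sp
C12: sp
C13: sp3
C5, C6 → 2 sp2 carbons.

2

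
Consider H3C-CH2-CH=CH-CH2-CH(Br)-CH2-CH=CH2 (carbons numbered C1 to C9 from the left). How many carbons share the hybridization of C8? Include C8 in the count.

C8 is sp2 (one π bond).
C1: sp3
C2: sp3
C3: sp2 ✓
C4: sp2 ✓
C5: sp3
C6: sp3
C7: sp3
C8: sp2 ✓
C9: sp2 ✓
4 carbons are sp2.

4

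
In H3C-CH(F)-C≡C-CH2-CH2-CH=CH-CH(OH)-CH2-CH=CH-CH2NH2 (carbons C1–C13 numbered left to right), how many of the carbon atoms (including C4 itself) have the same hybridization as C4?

C4 is sp (two π bonds).
C1: sp3
C2: sp3
C3: sp ✓
C4: sp ✓
C5: sp3
C6: sp3
C7: sp2
C8: sp2
C9: sp3
C10: sp3
C11: sp2
C12: sp2
C13: sp3
2 carbons are sp.

2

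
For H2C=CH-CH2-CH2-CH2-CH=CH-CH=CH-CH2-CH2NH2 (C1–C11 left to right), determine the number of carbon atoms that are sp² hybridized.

6

C1: sp2 ✓
C2: sp2 ✓
C3: sp3
C4: sp3
C5: sp3
C6: sp2 ✓
C7: sp2 ✓
C8: sp2 ✓
C9: sp2 ✓
C10: sp3
C11: sp3
C1, C2, C6, C7, C8, C9 → 6 sp2 carbons.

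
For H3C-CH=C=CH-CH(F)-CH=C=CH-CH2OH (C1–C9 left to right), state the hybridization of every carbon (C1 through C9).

C1: 4 σ bonds — 4 electron domains, sp3.
C2 — 3 σ bonds, plus one π bond. Steric number 3, so sp2.
C3 — 2 σ bonds, plus two π bonds. Steric number 2, so sp.
C4: 3 σ bonds, plus one π bond — 3 electron domains, sp2.
C5 carries 4 σ bonds, giving a steric number of 4, so it is sp3.
C6: 3 σ bonds, plus one π bond; 3 regions of electron density → sp2.
C7: 2 σ bonds, plus two π bonds; 2 regions of electron density → sp.
C8 carries 3 σ bonds, plus one π bond, giving a steric number of 3, so it is sp2.
C9 (4 σ bonds) has steric number 4: sp3.

C1 sp3, C2 sp2, C3 sp, C4 sp2, C5 sp3, C6 sp2, C7 sp, C8 sp2, C9 sp3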